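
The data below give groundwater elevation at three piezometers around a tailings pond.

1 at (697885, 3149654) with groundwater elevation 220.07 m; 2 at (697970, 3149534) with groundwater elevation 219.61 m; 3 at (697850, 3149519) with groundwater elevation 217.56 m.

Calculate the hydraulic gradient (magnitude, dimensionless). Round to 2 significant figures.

0.021

With h = a·x + b·y + c and 1 as origin, the differences give:
  85·a + (-120)·b = -0.46
  (-35)·a + (-135)·b = -2.51
Eliminate b (×(-135) and ×(-120), subtract): -15675·a = -239.100 → a = ∂h/∂x = +0.01525
Back-substitute: b = ∂h/∂y = +0.01464.
|∇h| = √(0.01525² + 0.01464²) = 0.02114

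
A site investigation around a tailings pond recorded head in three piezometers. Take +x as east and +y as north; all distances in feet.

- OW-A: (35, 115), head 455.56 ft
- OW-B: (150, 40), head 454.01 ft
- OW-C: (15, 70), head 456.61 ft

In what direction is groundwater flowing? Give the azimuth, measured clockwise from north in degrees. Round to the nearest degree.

Taking OW-A as reference: OW-B−OW-A = (115, -75, -1.55); OW-C−OW-A = (-20, -45, +1.05).
Solve a·Δx + b·Δy = Δh: det = 115·(-45) − (-20)·(-75) = -6675.
∂h/∂x = [(-1.55)·(-45) − (+1.05)·(-75)] / -6675 = -0.02225
∂h/∂y = [115·(+1.05) − (-20)·(-1.55)] / -6675 = -0.01345
Flow direction (−∇h) has components (+0.02225 E, +0.01345 N).
Azimuth = atan2(E, N) = atan2(+0.02225, +0.01345) = 58.9° ≈ 059°.

059°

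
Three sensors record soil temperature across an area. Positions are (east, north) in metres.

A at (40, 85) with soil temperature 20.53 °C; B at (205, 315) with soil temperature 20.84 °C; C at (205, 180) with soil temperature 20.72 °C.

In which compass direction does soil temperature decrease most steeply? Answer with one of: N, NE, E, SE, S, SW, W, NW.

Taking A as reference: B−A = (165, 230, +0.31); C−A = (165, 95, +0.19).
Determinant of the coordinate differences = 165·95 − 165·230 = -22275.
∂T/∂x = [(+0.31)·95 − (+0.19)·230] / -22275 = +0.0006397
∂T/∂y = [165·(+0.19) − 165·(+0.31)] / -22275 = +0.0008889
Steepest decrease is along −∇f = (-0.0006397 E, -0.0008889 N) → southwest.

SW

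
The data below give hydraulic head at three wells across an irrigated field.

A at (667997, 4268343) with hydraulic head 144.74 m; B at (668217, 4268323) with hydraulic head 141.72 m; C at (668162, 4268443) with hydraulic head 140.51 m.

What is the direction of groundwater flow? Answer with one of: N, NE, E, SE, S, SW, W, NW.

Differences from A: to B (Δx, Δy, Δh) = (220, -20, -3.02); to C = (165, 100, -4.23).
Determinant of the coordinate differences = 220·100 − 165·(-20) = 25300.
∂h/∂x = [(-3.02)·100 − (-4.23)·(-20)] / 25300 = -0.01528
∂h/∂y = [220·(-4.23) − 165·(-3.02)] / 25300 = -0.01709
Flow = −∇h = (+0.01528 east, +0.01709 north), which points northeast.

NE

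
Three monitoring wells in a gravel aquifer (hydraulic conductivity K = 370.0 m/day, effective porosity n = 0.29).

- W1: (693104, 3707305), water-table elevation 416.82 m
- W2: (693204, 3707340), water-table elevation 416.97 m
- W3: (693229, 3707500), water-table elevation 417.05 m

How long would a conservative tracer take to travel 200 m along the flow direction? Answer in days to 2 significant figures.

Three-point gradient (reference W1): Δ to W2 = (100, 35, +0.15), Δ to W3 = (125, 195, +0.23).
∂h/∂x = +0.001402, ∂h/∂y = +0.0002810 (det = 15125).
|∇h| = √(0.001402² + 0.0002810²) = 0.00143
Seepage velocity v = K·i/n = 370.0 × 0.00143 / 0.29 = 1.824 m/day.
t = 200 / 1.824 = 109.6 days.

110 days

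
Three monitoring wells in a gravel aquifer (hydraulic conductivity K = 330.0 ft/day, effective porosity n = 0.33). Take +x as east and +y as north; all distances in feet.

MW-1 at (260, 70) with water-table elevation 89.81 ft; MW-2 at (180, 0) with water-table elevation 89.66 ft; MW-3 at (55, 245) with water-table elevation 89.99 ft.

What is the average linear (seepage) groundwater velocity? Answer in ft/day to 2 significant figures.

1.7 ft/day

With h = a·x + b·y + c and MW-1 as origin, the differences give:
  (-80)·a + (-70)·b = -0.15
  (-205)·a + 175·b = +0.18
Eliminate b (×175 and ×(-70), subtract): -28350·a = -13.650 → a = ∂h/∂x = +0.0004815
Back-substitute: b = ∂h/∂y = +0.001593.
|∇h| = √(0.0004815² + 0.001593²) = 0.001664
Seepage velocity v = K·i/n = 330.0 × 0.001664 / 0.33 = 1.664 ft/day.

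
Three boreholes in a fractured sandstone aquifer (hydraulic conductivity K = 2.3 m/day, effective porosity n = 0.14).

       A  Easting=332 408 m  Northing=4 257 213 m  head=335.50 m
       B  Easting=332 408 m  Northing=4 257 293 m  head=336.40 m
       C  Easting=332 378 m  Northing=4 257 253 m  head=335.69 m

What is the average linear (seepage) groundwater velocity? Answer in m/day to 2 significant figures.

With h = a·x + b·y + c and A as origin, the differences give:
  0·a + 80·b = +0.90
  (-30)·a + 40·b = +0.19
Eliminate b (×40 and ×80, subtract): 2400·a = 20.800 → a = ∂h/∂x = +0.008667
Back-substitute: b = ∂h/∂y = +0.01125.
|∇h| = √(0.008667² + 0.01125²) = 0.0142
Seepage velocity v = K·i/n = 2.3 × 0.0142 / 0.14 = 0.2333 m/day.

0.23 m/day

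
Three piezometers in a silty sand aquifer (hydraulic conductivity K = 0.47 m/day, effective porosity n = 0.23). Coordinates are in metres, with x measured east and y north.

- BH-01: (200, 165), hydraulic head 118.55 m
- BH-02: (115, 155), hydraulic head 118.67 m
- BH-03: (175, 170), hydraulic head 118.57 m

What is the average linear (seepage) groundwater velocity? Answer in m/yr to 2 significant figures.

Differences from BH-01: to BH-02 (Δx, Δy, Δh) = (-85, -10, +0.12); to BH-03 = (-25, 5, +0.02).
Determinant of the coordinate differences = (-85)·5 − (-25)·(-10) = -675.
∂h/∂x = [(+0.12)·5 − (+0.02)·(-10)] / -675 = -0.001185
∂h/∂y = [(-85)·(+0.02) − (-25)·(+0.12)] / -675 = -0.001926
|∇h| = √(-0.001185² + -0.001926²) = 0.002261
Seepage velocity v = K·i/n = 0.47 × 0.002261 / 0.23 = 0.00462 m/day = 1.687 m/yr.

1.7 m/yr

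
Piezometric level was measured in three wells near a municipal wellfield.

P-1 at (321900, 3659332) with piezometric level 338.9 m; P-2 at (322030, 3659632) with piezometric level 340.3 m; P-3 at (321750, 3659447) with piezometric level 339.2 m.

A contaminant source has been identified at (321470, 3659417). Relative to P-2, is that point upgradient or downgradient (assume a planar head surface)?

Differences from P-1: to P-2 (Δx, Δy, Δh) = (130, 300, +1.4); to P-3 = (-150, 115, +0.3).
Determinant of the coordinate differences = 130·115 − (-150)·300 = 59950.
∂h/∂x = [(+1.4)·115 − (+0.3)·300] / 59950 = +0.001184
∂h/∂y = [130·(+0.3) − (-150)·(+1.4)] / 59950 = +0.004153
Head at (321470, 3659417) = 338.9 + (+0.001184)·(-430) + (+0.004153)·(85) = 338.74 m.
That is lower than the 340.3 m at P-2, so the point is downgradient.

downgradient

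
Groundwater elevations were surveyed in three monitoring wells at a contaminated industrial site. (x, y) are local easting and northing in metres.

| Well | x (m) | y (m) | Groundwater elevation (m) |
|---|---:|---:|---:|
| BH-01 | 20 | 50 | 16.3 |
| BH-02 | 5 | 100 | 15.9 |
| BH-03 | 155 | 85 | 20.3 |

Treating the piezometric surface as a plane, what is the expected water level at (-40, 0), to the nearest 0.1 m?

Differences from BH-01: to BH-02 (Δx, Δy, Δh) = (-15, 50, -0.4); to BH-03 = (135, 35, +4.0).
Determinant of the coordinate differences = (-15)·35 − 135·50 = -7275.
∂h/∂x = [(-0.4)·35 − (+4.0)·50] / -7275 = +0.02942
∂h/∂y = [(-15)·(+4.0) − 135·(-0.4)] / -7275 = +0.0008247
h(-40, 0) = 16.3 + (+0.02942)·(-60) + (+0.0008247)·(-50) = 16.3 -1.765 -0.041 = 14.494 m.

14.5 m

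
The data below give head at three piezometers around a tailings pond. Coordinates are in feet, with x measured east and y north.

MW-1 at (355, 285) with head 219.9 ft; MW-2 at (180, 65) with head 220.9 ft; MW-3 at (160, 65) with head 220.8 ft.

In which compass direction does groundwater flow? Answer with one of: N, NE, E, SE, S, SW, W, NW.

Three-point gradient (reference MW-1): Δ to MW-2 = (-175, -220, +1.0), Δ to MW-3 = (-195, -220, +0.9).
∂h/∂x = +0.005000, ∂h/∂y = -0.008523 (det = -4400).
Flow = −∇h = (-0.005000 east, +0.008523 north), which points northwest.

NW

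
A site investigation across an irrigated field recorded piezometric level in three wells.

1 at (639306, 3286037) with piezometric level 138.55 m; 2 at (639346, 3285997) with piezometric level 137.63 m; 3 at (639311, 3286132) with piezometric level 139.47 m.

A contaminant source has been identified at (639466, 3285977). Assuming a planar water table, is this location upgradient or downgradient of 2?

Three-point gradient (reference 1): Δ to 2 = (40, -40, -0.92), Δ to 3 = (5, 95, +0.92).
∂h/∂x = -0.01265, ∂h/∂y = +0.01035 (det = 4000).
Head at (639466, 3285977) = 138.55 + (-0.01265)·(160) + (+0.01035)·(-60) = 135.91 m.
That is lower than the 137.63 m at 2, so the point is downgradient.

downgradient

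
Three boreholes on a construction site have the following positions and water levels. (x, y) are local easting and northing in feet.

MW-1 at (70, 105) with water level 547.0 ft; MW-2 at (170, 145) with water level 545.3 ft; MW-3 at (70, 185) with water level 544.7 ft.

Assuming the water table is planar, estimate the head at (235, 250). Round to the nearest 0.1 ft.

541.9 ft

Differences from MW-1: to MW-2 (Δx, Δy, Δh) = (100, 40, -1.7); to MW-3 = (0, 80, -2.3).
Solve a·Δx + b·Δy = Δh: det = 100·80 − 0·40 = 8000.
∂h/∂x = [(-1.7)·80 − (-2.3)·40] / 8000 = -0.005500
∂h/∂y = [100·(-2.3) − 0·(-1.7)] / 8000 = -0.02875
h(235, 250) = 547.0 + (-0.005500)·(165) + (-0.02875)·(145) = 547.0 -0.908 -4.169 = 541.924 ft.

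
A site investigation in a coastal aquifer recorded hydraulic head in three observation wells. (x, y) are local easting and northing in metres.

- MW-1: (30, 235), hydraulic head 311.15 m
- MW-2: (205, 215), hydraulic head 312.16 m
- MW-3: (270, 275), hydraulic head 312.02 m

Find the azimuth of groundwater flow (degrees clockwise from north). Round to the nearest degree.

Differences from MW-1: to MW-2 (Δx, Δy, Δh) = (175, -20, +1.01); to MW-3 = (240, 40, +0.87).
Determinant of the coordinate differences = 175·40 − 240·(-20) = 11800.
∂h/∂x = [(+1.01)·40 − (+0.87)·(-20)] / 11800 = +0.004898
∂h/∂y = [175·(+0.87) − 240·(+1.01)] / 11800 = -0.007640
Flow direction (−∇h) has components (-0.004898 E, +0.007640 N).
Azimuth = atan2(E, N) = atan2(-0.004898, +0.007640) = 327.3° ≈ 327°.

327°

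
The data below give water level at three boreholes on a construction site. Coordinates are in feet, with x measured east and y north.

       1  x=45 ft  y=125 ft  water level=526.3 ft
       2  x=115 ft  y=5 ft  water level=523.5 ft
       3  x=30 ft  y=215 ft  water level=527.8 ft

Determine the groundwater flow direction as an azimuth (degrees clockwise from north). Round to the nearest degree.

Taking 1 as reference: 2−1 = (70, -120, -2.8); 3−1 = (-15, 90, +1.5).
Determinant of the coordinate differences = 70·90 − (-15)·(-120) = 4500.
∂h/∂x = [(-2.8)·90 − (+1.5)·(-120)] / 4500 = -0.01600
∂h/∂y = [70·(+1.5) − (-15)·(-2.8)] / 4500 = +0.01400
Flow direction (−∇h) has components (+0.01600 E, -0.01400 N).
Azimuth = atan2(E, N) = atan2(+0.01600, -0.01400) = 131.2° ≈ 131°.

131°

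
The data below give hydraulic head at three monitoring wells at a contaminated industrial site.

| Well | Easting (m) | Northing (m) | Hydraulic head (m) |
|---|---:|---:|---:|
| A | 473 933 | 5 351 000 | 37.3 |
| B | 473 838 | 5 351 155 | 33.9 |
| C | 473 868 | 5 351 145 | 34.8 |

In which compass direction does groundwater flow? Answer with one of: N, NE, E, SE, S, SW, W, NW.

Taking A as reference: B−A = (-95, 155, -3.4); C−A = (-65, 145, -2.5).
Determinant of the coordinate differences = (-95)·145 − (-65)·155 = -3700.
∂h/∂x = [(-3.4)·145 − (-2.5)·155] / -3700 = +0.02851
∂h/∂y = [(-95)·(-2.5) − (-65)·(-3.4)] / -3700 = -0.004459
Flow = −∇h = (-0.02851 east, +0.004459 north), which points west.

W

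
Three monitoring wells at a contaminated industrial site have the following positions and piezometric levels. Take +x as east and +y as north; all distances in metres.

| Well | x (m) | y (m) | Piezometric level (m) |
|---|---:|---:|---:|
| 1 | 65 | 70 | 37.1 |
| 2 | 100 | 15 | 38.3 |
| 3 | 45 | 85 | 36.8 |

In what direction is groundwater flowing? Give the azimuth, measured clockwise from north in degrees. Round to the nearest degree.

Taking 1 as reference: 2−1 = (35, -55, +1.2); 3−1 = (-20, 15, -0.3).
Determinant of the coordinate differences = 35·15 − (-20)·(-55) = -575.
∂h/∂x = [(+1.2)·15 − (-0.3)·(-55)] / -575 = -0.002609
∂h/∂y = [35·(-0.3) − (-20)·(+1.2)] / -575 = -0.02348
Flow direction (−∇h) has components (+0.002609 E, +0.02348 N).
Azimuth = atan2(E, N) = atan2(+0.002609, +0.02348) = 6.3° ≈ 006°.

006°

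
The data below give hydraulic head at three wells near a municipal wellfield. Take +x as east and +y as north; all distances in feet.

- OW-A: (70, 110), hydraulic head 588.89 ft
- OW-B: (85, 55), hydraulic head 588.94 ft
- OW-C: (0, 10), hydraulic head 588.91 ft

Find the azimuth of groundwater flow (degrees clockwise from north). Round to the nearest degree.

Taking OW-A as reference: OW-B−OW-A = (15, -55, +0.05); OW-C−OW-A = (-70, -100, +0.02).
Determinant of the coordinate differences = 15·(-100) − (-70)·(-55) = -5350.
∂h/∂x = [(+0.05)·(-100) − (+0.02)·(-55)] / -5350 = +0.0007290
∂h/∂y = [15·(+0.02) − (-70)·(+0.05)] / -5350 = -0.0007103
Flow direction (−∇h) has components (-0.0007290 E, +0.0007103 N).
Azimuth = atan2(E, N) = atan2(-0.0007290, +0.0007103) = 314.3° ≈ 314°.

314°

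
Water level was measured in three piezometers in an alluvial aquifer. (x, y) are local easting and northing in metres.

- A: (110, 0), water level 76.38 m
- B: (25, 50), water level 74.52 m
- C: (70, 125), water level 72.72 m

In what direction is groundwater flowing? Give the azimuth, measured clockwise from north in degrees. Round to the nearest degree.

348°

With h = a·x + b·y + c and A as origin, the differences give:
  (-85)·a + 50·b = -1.86
  (-40)·a + 125·b = -3.66
Eliminate b (×125 and ×50, subtract): -8625·a = -49.500 → a = ∂h/∂x = +0.005739
Back-substitute: b = ∂h/∂y = -0.02744.
Flow direction (−∇h) has components (-0.005739 E, +0.02744 N).
Azimuth = atan2(E, N) = atan2(-0.005739, +0.02744) = 348.2° ≈ 348°.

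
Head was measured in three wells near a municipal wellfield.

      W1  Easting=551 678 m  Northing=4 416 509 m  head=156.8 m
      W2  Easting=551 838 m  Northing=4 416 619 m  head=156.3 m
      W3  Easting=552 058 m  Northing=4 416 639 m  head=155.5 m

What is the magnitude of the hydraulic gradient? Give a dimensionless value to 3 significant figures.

With h = a·x + b·y + c and W1 as origin, the differences give:
  160·a + 110·b = -0.5
  380·a + 130·b = -1.3
Eliminate b (×130 and ×110, subtract): -21000·a = 78.00 → a = ∂h/∂x = -0.003714
Back-substitute: b = ∂h/∂y = +0.0008571.
|∇h| = √(-0.003714² + 0.0008571²) = 0.003812

0.00381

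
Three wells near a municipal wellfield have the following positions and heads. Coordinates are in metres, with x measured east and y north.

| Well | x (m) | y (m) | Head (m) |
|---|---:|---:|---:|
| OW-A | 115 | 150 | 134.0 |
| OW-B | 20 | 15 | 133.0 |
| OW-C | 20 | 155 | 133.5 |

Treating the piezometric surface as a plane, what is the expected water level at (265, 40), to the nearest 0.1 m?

134.4 m

With h = a·x + b·y + c and OW-A as origin, the differences give:
  (-95)·a + (-135)·b = -1.0
  (-95)·a + 5·b = -0.5
Eliminate b (×5 and ×(-135), subtract): -13300·a = -72.50 → a = ∂h/∂x = +0.005451
Back-substitute: b = ∂h/∂y = +0.003571.
h(265, 40) = 134.0 + (+0.005451)·(150) + (+0.003571)·(-110) = 134.0 +0.818 -0.393 = 134.425 m.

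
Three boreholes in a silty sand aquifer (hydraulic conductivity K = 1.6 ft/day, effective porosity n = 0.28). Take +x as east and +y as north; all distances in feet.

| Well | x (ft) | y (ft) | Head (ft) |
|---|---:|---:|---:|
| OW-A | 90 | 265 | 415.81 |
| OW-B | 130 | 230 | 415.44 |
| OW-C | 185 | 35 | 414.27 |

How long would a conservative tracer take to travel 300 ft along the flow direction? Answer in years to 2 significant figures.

Differences from OW-A: to OW-B (Δx, Δy, Δh) = (40, -35, -0.37); to OW-C = (95, -230, -1.54).
Solve a·Δx + b·Δy = Δh: det = 40·(-230) − 95·(-35) = -5875.
∂h/∂x = [(-0.37)·(-230) − (-1.54)·(-35)] / -5875 = -0.005311
∂h/∂y = [40·(-1.54) − 95·(-0.37)] / -5875 = +0.004502
|∇h| = √(-0.005311² + 0.004502²) = 0.006962
Seepage velocity v = K·i/n = 1.6 × 0.006962 / 0.28 = 0.03978 ft/day.
t = 300 / 0.03978 = 7541 days = 20.6 years.

21 years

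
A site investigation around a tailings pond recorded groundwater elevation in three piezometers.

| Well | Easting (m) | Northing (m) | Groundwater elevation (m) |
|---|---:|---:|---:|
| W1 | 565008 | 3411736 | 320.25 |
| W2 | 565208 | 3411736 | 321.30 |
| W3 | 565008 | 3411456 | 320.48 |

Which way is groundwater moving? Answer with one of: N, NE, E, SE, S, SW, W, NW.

∂h/∂x = (321.30 − 320.25) / (565208 − 565008) = +0.005250
∂h/∂y = (320.48 − 320.25) / (3411456 − 3411736) = -0.0008214
Flow = −∇h = (-0.005250 east, +0.0008214 north), which points west.

W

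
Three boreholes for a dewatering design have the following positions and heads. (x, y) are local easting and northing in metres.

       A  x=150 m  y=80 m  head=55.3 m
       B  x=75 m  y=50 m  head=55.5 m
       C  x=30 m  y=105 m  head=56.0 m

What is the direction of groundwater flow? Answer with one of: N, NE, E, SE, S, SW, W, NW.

With h = a·x + b·y + c and A as origin, the differences give:
  (-75)·a + (-30)·b = +0.2
  (-120)·a + 25·b = +0.7
Eliminate b (×25 and ×(-30), subtract): -5475·a = 26.00 → a = ∂h/∂x = -0.004749
Back-substitute: b = ∂h/∂y = +0.005205.
Flow = −∇h = (+0.004749 east, -0.005205 north), which points southeast.

SE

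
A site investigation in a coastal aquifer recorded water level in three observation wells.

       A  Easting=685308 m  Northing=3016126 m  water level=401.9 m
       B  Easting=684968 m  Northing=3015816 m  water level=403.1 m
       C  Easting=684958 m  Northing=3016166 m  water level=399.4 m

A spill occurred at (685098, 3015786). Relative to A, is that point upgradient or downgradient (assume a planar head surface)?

With h = a·x + b·y + c and A as origin, the differences give:
  (-340)·a + (-310)·b = +1.2
  (-350)·a + 40·b = -2.5
Eliminate b (×40 and ×(-310), subtract): -122100·a = -727.00 → a = ∂h/∂x = +0.005954
Back-substitute: b = ∂h/∂y = -0.01040.
Head at (685098, 3015786) = 401.9 + (+0.005954)·(-210) + (-0.01040)·(-340) = 404.19 m.
That is higher than the 401.9 m at A, so the point is upgradient.

upgradient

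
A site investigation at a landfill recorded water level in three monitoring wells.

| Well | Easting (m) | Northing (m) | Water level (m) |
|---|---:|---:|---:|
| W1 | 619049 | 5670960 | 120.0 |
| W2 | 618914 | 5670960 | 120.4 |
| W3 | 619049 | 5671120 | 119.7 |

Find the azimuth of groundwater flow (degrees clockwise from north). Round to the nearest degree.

058°

∂h/∂x = (120.4 − 120.0) / (618914 − 619049) = -0.002963
∂h/∂y = (119.7 − 120.0) / (5671120 − 5670960) = -0.001875
Flow direction (−∇h) has components (+0.002963 E, +0.001875 N).
Azimuth = atan2(E, N) = atan2(+0.002963, +0.001875) = 57.7° ≈ 058°.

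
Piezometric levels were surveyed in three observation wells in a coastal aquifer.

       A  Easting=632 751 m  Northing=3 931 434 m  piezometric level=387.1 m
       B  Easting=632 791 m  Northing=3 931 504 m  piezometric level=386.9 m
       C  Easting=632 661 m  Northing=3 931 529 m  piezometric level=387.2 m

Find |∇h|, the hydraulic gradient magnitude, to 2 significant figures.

0.0029

Differences from A: to B (Δx, Δy, Δh) = (40, 70, -0.2); to C = (-90, 95, +0.1).
Determinant of the coordinate differences = 40·95 − (-90)·70 = 10100.
∂h/∂x = [(-0.2)·95 − (+0.1)·70] / 10100 = -0.002574
∂h/∂y = [40·(+0.1) − (-90)·(-0.2)] / 10100 = -0.001386
|∇h| = √(-0.002574² + -0.001386²) = 0.002923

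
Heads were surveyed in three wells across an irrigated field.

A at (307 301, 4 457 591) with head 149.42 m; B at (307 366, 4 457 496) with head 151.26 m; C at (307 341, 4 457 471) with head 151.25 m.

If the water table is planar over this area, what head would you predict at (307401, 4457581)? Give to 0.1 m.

150.7 m

With h = a·x + b·y + c and A as origin, the differences give:
  65·a + (-95)·b = +1.84
  40·a + (-120)·b = +1.83
Eliminate b (×(-120) and ×(-95), subtract): -4000·a = -46.950 → a = ∂h/∂x = +0.01174
Back-substitute: b = ∂h/∂y = -0.01134.
h(307401, 4457581) = 149.42 + (+0.01174)·(100) + (-0.01134)·(-10) = 149.42 +1.174 +0.113 = 150.707 m.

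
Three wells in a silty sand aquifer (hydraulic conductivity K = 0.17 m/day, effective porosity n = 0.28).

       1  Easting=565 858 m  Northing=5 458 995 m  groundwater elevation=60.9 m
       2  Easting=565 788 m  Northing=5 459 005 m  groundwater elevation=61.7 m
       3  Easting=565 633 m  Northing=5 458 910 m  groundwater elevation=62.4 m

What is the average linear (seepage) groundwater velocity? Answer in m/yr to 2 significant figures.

3.0 m/yr

Three-point gradient (reference 1): Δ to 2 = (-70, 10, +0.8), Δ to 3 = (-225, -85, +1.5).
∂h/∂x = -0.01012, ∂h/∂y = +0.009146 (det = 8200).
|∇h| = √(-0.01012² + 0.009146²) = 0.01364
Seepage velocity v = K·i/n = 0.17 × 0.01364 / 0.28 = 0.008281 m/day = 3.025 m/yr.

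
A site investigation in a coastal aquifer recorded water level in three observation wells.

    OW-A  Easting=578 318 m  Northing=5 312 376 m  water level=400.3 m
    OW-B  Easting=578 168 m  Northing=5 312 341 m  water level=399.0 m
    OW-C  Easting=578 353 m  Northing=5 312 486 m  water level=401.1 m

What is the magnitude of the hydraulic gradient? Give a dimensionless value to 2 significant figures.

Differences from OW-A: to OW-B (Δx, Δy, Δh) = (-150, -35, -1.3); to OW-C = (35, 110, +0.8).
Determinant of the coordinate differences = (-150)·110 − 35·(-35) = -15275.
∂h/∂x = [(-1.3)·110 − (+0.8)·(-35)] / -15275 = +0.007529
∂h/∂y = [(-150)·(+0.8) − 35·(-1.3)] / -15275 = +0.004877
|∇h| = √(0.007529² + 0.004877²) = 0.008971

0.0090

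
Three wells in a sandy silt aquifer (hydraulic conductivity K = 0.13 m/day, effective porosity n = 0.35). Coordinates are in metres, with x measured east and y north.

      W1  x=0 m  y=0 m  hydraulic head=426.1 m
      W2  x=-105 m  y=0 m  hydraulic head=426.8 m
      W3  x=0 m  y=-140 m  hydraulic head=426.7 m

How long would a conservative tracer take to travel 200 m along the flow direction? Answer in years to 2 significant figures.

∂h/∂x = (426.8 − 426.1) / (-105 − 0) = -0.006667
∂h/∂y = (426.7 − 426.1) / (-140 − 0) = -0.004286
|∇h| = √(-0.006667² + -0.004286²) = 0.007926
Seepage velocity v = K·i/n = 0.13 × 0.007926 / 0.35 = 0.002944 m/day.
t = 200 / 0.002944 = 6.793e+04 days = 186 years.

190 years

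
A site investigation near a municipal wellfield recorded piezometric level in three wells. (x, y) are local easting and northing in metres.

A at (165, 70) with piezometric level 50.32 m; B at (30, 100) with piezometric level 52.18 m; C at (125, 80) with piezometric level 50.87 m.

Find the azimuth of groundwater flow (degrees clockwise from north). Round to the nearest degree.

With h = a·x + b·y + c and A as origin, the differences give:
  (-135)·a + 30·b = +1.86
  (-40)·a + 10·b = +0.55
Eliminate b (×10 and ×30, subtract): -150·a = 2.100 → a = ∂h/∂x = -0.01400
Back-substitute: b = ∂h/∂y = -0.001000.
Flow direction (−∇h) has components (+0.01400 E, +0.001000 N).
Azimuth = atan2(E, N) = atan2(+0.01400, +0.001000) = 85.9° ≈ 086°.

086°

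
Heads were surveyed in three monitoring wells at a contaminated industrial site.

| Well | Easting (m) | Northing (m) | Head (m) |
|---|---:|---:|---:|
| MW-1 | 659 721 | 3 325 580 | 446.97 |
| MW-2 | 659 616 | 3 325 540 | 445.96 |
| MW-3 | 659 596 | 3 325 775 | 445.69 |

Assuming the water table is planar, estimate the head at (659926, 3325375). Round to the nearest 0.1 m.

With h = a·x + b·y + c and MW-1 as origin, the differences give:
  (-105)·a + (-40)·b = -1.01
  (-125)·a + 195·b = -1.28
Eliminate b (×195 and ×(-40), subtract): -25475·a = -248.150 → a = ∂h/∂x = +0.009741
Back-substitute: b = ∂h/∂y = -0.0003199.
h(659926, 3325375) = 446.97 + (+0.009741)·(205) + (-0.0003199)·(-205) = 446.97 +1.997 +0.066 = 449.032 m.

449.0 m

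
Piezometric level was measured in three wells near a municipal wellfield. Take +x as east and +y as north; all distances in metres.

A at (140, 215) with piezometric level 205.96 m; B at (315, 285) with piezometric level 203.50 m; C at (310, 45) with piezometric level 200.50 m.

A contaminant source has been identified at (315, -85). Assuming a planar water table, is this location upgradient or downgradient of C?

downgradient

With h = a·x + b·y + c and A as origin, the differences give:
  175·a + 70·b = -2.46
  170·a + (-170)·b = -5.46
Eliminate b (×(-170) and ×70, subtract): -41650·a = 800.400 → a = ∂h/∂x = -0.01922
Back-substitute: b = ∂h/∂y = +0.01290.
Head at (315, -85) = 205.96 + (-0.01922)·(175) + (+0.01290)·(-300) = 198.73 m.
That is lower than the 200.50 m at C, so the point is downgradient.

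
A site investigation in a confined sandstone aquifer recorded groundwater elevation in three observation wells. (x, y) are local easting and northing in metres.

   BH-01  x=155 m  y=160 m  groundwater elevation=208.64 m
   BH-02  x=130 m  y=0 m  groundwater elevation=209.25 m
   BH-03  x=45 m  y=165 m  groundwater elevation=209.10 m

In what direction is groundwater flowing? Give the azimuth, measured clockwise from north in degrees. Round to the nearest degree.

Differences from BH-01: to BH-02 (Δx, Δy, Δh) = (-25, -160, +0.61); to BH-03 = (-110, 5, +0.46).
Solve a·Δx + b·Δy = Δh: det = (-25)·5 − (-110)·(-160) = -17725.
∂h/∂x = [(+0.61)·5 − (+0.46)·(-160)] / -17725 = -0.004324
∂h/∂y = [(-25)·(+0.46) − (-110)·(+0.61)] / -17725 = -0.003137
Flow direction (−∇h) has components (+0.004324 E, +0.003137 N).
Azimuth = atan2(E, N) = atan2(+0.004324, +0.003137) = 54.0° ≈ 054°.

054°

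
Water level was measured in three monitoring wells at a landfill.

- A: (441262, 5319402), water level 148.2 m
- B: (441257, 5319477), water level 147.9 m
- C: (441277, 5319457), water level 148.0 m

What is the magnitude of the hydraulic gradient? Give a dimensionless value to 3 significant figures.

With h = a·x + b·y + c and A as origin, the differences give:
  (-5)·a + 75·b = -0.3
  15·a + 55·b = -0.2
Eliminate b (×55 and ×75, subtract): -1400·a = -1.50 → a = ∂h/∂x = +0.001071
Back-substitute: b = ∂h/∂y = -0.003929.
|∇h| = √(0.001071² + -0.003929²) = 0.004072

0.00407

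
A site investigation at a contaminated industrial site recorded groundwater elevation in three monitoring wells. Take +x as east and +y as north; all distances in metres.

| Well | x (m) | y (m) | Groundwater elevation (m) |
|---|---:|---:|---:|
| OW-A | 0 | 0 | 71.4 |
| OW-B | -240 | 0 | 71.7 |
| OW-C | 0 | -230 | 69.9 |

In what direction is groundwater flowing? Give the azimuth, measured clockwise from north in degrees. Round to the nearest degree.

169°

∂h/∂x = (71.7 − 71.4) / (-240 − 0) = -0.001250
∂h/∂y = (69.9 − 71.4) / (-230 − 0) = +0.006522
Flow direction (−∇h) has components (+0.001250 E, -0.006522 N).
Azimuth = atan2(E, N) = atan2(+0.001250, -0.006522) = 169.1° ≈ 169°.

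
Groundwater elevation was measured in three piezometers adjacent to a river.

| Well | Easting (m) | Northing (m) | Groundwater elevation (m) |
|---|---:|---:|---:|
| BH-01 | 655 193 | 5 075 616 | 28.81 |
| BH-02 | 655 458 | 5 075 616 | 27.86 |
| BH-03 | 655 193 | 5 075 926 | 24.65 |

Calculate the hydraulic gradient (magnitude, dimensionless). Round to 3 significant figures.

∂h/∂x = (27.86 − 28.81) / (655458 − 655193) = -0.003585
∂h/∂y = (24.65 − 28.81) / (5075926 − 5075616) = -0.01342
|∇h| = √(-0.003585² + -0.01342²) = 0.01389

0.0139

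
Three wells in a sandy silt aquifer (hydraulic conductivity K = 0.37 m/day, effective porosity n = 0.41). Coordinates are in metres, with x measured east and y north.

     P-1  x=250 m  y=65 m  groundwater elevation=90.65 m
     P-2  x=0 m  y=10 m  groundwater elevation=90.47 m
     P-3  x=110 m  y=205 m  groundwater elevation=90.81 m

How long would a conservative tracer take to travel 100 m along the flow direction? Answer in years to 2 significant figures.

190 years

Taking P-1 as reference: P-2−P-1 = (-250, -55, -0.18); P-3−P-1 = (-140, 140, +0.16).
Solve a·Δx + b·Δy = Δh: det = (-250)·140 − (-140)·(-55) = -42700.
∂h/∂x = [(-0.18)·140 − (+0.16)·(-55)] / -42700 = +0.0003841
∂h/∂y = [(-250)·(+0.16) − (-140)·(-0.18)] / -42700 = +0.001527
|∇h| = √(0.0003841² + 0.001527²) = 0.001575
Seepage velocity v = K·i/n = 0.37 × 0.001575 / 0.41 = 0.001421 m/day.
t = 100 / 0.001421 = 7.037e+04 days = 193 years.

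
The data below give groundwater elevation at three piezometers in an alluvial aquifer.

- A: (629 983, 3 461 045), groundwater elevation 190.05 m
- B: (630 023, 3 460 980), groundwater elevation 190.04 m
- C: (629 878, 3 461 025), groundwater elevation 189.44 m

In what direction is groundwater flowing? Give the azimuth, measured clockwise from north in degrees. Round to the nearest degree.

237°

Taking A as reference: B−A = (40, -65, -0.01); C−A = (-105, -20, -0.61).
Solve a·Δx + b·Δy = Δh: det = 40·(-20) − (-105)·(-65) = -7625.
∂h/∂x = [(-0.01)·(-20) − (-0.61)·(-65)] / -7625 = +0.005174
∂h/∂y = [40·(-0.61) − (-105)·(-0.01)] / -7625 = +0.003338
Flow direction (−∇h) has components (-0.005174 E, -0.003338 N).
Azimuth = atan2(E, N) = atan2(-0.005174, -0.003338) = 237.2° ≈ 237°.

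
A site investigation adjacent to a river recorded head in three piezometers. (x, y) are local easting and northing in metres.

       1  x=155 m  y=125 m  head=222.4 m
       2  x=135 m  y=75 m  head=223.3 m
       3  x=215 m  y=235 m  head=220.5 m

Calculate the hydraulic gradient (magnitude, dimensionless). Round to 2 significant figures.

Taking 1 as reference: 2−1 = (-20, -50, +0.9); 3−1 = (60, 110, -1.9).
Determinant of the coordinate differences = (-20)·110 − 60·(-50) = 800.
∂h/∂x = [(+0.9)·110 − (-1.9)·(-50)] / 800 = +0.005000
∂h/∂y = [(-20)·(-1.9) − 60·(+0.9)] / 800 = -0.02000
|∇h| = √(0.005000² + -0.02000²) = 0.02062

0.021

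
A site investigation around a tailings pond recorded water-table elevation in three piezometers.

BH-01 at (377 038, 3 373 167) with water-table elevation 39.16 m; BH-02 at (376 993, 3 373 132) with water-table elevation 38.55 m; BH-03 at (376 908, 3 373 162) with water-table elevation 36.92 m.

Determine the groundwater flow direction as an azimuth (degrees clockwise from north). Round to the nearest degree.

Taking BH-01 as reference: BH-02−BH-01 = (-45, -35, -0.61); BH-03−BH-01 = (-130, -5, -2.24).
Determinant of the coordinate differences = (-45)·(-5) − (-130)·(-35) = -4325.
∂h/∂x = [(-0.61)·(-5) − (-2.24)·(-35)] / -4325 = +0.01742
∂h/∂y = [(-45)·(-2.24) − (-130)·(-0.61)] / -4325 = -0.004971
Flow direction (−∇h) has components (-0.01742 E, +0.004971 N).
Azimuth = atan2(E, N) = atan2(-0.01742, +0.004971) = 285.9° ≈ 286°.

286°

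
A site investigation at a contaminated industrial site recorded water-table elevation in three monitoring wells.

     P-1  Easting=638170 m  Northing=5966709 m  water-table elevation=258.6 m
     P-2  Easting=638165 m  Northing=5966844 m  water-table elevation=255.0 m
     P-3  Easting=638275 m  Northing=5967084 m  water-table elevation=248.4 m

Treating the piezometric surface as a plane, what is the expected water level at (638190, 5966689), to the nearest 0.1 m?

With h = a·x + b·y + c and P-1 as origin, the differences give:
  (-5)·a + 135·b = -3.6
  105·a + 375·b = -10.2
Eliminate b (×375 and ×135, subtract): -16050·a = 27.00 → a = ∂h/∂x = -0.001682
Back-substitute: b = ∂h/∂y = -0.02673.
h(638190, 5966689) = 258.6 + (-0.001682)·(20) + (-0.02673)·(-20) = 258.6 -0.034 +0.535 = 259.101 m.

259.1 m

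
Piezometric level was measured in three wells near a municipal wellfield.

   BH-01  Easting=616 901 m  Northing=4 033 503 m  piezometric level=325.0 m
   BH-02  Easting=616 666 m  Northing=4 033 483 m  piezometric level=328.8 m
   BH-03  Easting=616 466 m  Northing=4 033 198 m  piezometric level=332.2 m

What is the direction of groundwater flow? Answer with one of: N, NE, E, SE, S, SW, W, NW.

Taking BH-01 as reference: BH-02−BH-01 = (-235, -20, +3.8); BH-03−BH-01 = (-435, -305, +7.2).
Determinant of the coordinate differences = (-235)·(-305) − (-435)·(-20) = 62975.
∂h/∂x = [(+3.8)·(-305) − (+7.2)·(-20)] / 62975 = -0.01612
∂h/∂y = [(-235)·(+7.2) − (-435)·(+3.8)] / 62975 = -0.0006193
Flow = −∇h = (+0.01612 east, +0.0006193 north), which points east.

E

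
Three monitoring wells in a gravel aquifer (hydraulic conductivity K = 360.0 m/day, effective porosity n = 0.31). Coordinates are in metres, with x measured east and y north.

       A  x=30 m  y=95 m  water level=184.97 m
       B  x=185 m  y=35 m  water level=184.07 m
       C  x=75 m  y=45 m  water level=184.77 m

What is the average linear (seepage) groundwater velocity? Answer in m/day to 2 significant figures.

Three-point gradient (reference A): Δ to B = (155, -60, -0.90), Δ to C = (45, -50, -0.20).
∂h/∂x = -0.006535, ∂h/∂y = -0.001881 (det = -5050).
|∇h| = √(-0.006535² + -0.001881²) = 0.0068
Seepage velocity v = K·i/n = 360.0 × 0.0068 / 0.31 = 7.897 m/day.

7.9 m/day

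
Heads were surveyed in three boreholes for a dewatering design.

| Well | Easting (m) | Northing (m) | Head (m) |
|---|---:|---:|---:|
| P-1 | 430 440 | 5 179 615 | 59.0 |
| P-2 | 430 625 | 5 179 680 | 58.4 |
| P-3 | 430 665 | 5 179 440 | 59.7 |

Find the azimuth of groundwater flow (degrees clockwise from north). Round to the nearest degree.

013°

Taking P-1 as reference: P-2−P-1 = (185, 65, -0.6); P-3−P-1 = (225, -175, +0.7).
Determinant of the coordinate differences = 185·(-175) − 225·65 = -47000.
∂h/∂x = [(-0.6)·(-175) − (+0.7)·65] / -47000 = -0.001266
∂h/∂y = [185·(+0.7) − 225·(-0.6)] / -47000 = -0.005628
Flow direction (−∇h) has components (+0.001266 E, +0.005628 N).
Azimuth = atan2(E, N) = atan2(+0.001266, +0.005628) = 12.7° ≈ 013°.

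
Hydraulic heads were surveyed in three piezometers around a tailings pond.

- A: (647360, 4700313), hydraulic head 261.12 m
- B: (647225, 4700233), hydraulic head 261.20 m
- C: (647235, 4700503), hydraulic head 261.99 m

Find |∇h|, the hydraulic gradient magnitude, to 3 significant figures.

0.00384

With h = a·x + b·y + c and A as origin, the differences give:
  (-135)·a + (-80)·b = +0.08
  (-125)·a + 190·b = +0.87
Eliminate b (×190 and ×(-80), subtract): -35650·a = 84.800 → a = ∂h/∂x = -0.002379
Back-substitute: b = ∂h/∂y = +0.003014.
|∇h| = √(-0.002379² + 0.003014²) = 0.00384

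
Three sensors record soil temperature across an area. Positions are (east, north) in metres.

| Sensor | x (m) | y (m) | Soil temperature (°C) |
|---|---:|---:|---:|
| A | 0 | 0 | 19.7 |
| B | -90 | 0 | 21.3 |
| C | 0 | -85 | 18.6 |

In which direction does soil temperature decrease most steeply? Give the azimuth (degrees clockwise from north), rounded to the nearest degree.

∂T/∂x = (21.3 − 19.7) / (-90 − 0) = -0.01778
∂T/∂y = (18.6 − 19.7) / (-85 − 0) = +0.01294
Steepest decrease is along −∇f: components (+0.01778 E, -0.01294 N).
Azimuth = atan2(+0.01778, -0.01294) = 126.1° ≈ 126°.

126°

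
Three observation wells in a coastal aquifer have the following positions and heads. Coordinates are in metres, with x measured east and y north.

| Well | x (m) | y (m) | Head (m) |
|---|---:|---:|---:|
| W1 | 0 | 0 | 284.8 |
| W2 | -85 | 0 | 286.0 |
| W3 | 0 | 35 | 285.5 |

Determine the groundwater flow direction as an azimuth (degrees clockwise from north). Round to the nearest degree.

∂h/∂x = (286.0 − 284.8) / (-85 − 0) = -0.01412
∂h/∂y = (285.5 − 284.8) / (35 − 0) = +0.02000
Flow direction (−∇h) has components (+0.01412 E, -0.02000 N).
Azimuth = atan2(E, N) = atan2(+0.01412, -0.02000) = 144.8° ≈ 145°.

145°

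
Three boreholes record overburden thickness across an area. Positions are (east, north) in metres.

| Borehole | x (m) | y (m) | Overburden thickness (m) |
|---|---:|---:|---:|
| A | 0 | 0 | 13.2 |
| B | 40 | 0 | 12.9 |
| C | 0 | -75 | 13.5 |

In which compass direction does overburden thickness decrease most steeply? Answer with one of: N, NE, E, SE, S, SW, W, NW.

∂d/∂x = (12.9 − 13.2) / (40 − 0) = -0.007500
∂d/∂y = (13.5 − 13.2) / (-75 − 0) = -0.004000
Steepest decrease is along −∇f = (+0.007500 E, +0.004000 N) → northeast.

NE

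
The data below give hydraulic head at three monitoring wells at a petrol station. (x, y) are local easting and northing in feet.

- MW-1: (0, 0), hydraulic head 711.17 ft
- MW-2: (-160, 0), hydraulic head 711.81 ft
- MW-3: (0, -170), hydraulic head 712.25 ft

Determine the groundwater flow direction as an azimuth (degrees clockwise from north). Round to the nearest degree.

∂h/∂x = (711.81 − 711.17) / (-160 − 0) = -0.004000
∂h/∂y = (712.25 − 711.17) / (-170 − 0) = -0.006353
Flow direction (−∇h) has components (+0.004000 E, +0.006353 N).
Azimuth = atan2(E, N) = atan2(+0.004000, +0.006353) = 32.2° ≈ 032°.

032°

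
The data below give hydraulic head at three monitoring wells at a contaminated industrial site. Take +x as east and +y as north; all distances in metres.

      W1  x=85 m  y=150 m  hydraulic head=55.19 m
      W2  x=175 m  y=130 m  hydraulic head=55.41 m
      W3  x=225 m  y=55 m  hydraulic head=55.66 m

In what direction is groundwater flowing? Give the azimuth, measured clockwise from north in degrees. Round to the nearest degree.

With h = a·x + b·y + c and W1 as origin, the differences give:
  90·a + (-20)·b = +0.22
  140·a + (-95)·b = +0.47
Eliminate b (×(-95) and ×(-20), subtract): -5750·a = -11.500 → a = ∂h/∂x = +0.002000
Back-substitute: b = ∂h/∂y = -0.002000.
Flow direction (−∇h) has components (-0.002000 E, +0.002000 N).
Azimuth = atan2(E, N) = atan2(-0.002000, +0.002000) = 315.0° ≈ 315°.

315°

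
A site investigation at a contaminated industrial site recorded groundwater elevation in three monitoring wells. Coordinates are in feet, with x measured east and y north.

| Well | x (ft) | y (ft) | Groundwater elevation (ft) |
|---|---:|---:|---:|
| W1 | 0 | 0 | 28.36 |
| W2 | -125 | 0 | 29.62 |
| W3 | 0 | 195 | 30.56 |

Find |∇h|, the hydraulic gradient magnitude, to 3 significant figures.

0.0151

∂h/∂x = (29.62 − 28.36) / (-125 − 0) = -0.01008
∂h/∂y = (30.56 − 28.36) / (195 − 0) = +0.01128
|∇h| = √(-0.01008² + 0.01128²) = 0.01513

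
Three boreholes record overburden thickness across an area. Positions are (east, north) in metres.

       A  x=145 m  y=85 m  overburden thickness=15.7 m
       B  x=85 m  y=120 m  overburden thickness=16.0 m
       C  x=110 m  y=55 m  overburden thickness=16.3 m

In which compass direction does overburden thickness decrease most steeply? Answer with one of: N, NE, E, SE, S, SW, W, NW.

NE

With d = a·x + b·y + c and A as origin, the differences give:
  (-60)·a + 35·b = +0.3
  (-35)·a + (-30)·b = +0.6
Eliminate b (×(-30) and ×35, subtract): 3025·a = -30.00 → a = ∂d/∂x = -0.009917
Back-substitute: b = ∂d/∂y = -0.008430.
Steepest decrease is along −∇f = (+0.009917 E, +0.008430 N) → northeast.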